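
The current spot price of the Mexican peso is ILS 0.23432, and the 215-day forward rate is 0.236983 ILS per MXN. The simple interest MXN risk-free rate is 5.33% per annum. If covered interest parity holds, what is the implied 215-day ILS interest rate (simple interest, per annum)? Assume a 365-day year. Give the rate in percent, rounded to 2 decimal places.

T = 215/365 years.
CIP gives F = S · g_ILS/g_MXN, so g_ILS/g_MXN = 0.236983/0.23432 = 1.0113648.
The MXN side grows by 1 + 0.0533×215/365 = 1.0313959.
Hence g_ILS = 1.0431175.
(1.0431175 − 1)/T = 0.073199, i.e. 7.32%.

7.32%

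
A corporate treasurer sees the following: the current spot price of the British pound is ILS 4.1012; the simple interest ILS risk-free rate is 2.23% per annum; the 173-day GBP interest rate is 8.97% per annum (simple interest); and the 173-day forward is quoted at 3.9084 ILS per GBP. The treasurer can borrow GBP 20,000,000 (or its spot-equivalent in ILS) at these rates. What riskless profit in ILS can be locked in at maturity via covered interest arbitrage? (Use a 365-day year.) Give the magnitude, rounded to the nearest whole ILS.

ILS 1,399,621

T = 173/365 years.
Invest the GBP and cover forward: 20,000,000 × 1.0425153425 × 3.9084 = ILS 81,491,339.29.
Convert at spot and invest in ILS: 20,000,000 × 4.1012 × 1.010569589 = ILS 82,890,959.97.
The quoted forward undervalues GBP, so borrow GBP, convert to ILS at spot, deposit the ILS at 2.23%, and buy GBP forward at 3.9084 to cover the loan.
Profit = 82,890,959.97 − 81,491,339.29 = ILS 1,399,621.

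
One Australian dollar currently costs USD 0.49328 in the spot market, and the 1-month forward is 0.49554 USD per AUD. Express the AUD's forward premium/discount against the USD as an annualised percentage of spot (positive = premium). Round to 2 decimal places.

T = 1/12 years.
(F − S)/S = (0.49554 − 0.49328)/0.49328 = 0.0045816.
Annualise by dividing by T: 0.0045816 / (1/12) = 0.054979 → 5.50%.

+5.50%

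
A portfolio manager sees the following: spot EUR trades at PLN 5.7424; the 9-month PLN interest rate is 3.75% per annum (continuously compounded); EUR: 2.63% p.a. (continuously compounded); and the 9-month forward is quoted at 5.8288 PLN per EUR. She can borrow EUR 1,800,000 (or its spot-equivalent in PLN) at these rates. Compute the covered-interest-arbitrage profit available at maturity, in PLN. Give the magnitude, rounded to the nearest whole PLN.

T = 9/12 years.
Keep in EUR, deliver into the forward: 1,800,000·1.0199208232·5.8288 = PLN 10,700,846.09.
Swap to PLN now, deposit: 1,800,000·5.7424·1.0285242419 = PLN 10,631,155.69.
The quoted forward overvalues EUR, so borrow PLN, buy EUR at spot, deposit the EUR at 2.63%, and sell the proceeds forward at 5.8288.
Profit = 10,700,846.09 − 10,631,155.69 = PLN 69,690.

PLN 69,690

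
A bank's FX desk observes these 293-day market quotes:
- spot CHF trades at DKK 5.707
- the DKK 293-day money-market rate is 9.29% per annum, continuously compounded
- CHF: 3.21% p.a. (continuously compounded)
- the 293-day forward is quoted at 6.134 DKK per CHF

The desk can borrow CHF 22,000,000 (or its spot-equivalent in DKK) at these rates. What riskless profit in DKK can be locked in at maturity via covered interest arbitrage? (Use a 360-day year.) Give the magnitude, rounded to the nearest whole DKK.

T = 293/360 years.
Keep in CHF, deliver into the forward: 22,000,000·1.0264701045·6.134 = DKK 138,520,087.66.
Swap to DKK now, deposit: 22,000,000·5.707·1.07854216039 = DKK 135,415,282.41.
The quoted forward overvalues CHF, so borrow DKK, buy CHF at spot, deposit the CHF at 3.21%, and sell the proceeds forward at 6.134.
Arbitrage profit = |138,520,087.66 − 135,415,282.41| = DKK 3,104,805.

DKK 3,104,805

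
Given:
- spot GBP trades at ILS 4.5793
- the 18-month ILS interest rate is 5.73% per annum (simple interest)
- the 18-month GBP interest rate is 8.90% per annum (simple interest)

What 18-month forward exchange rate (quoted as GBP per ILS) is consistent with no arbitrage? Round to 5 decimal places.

T = 18/12 years.
ILS growth factor: 1 + 0.0573×18/12 = 1.085950.
GBP accumulates by 1 + 0.0890×18/12 = 1.133500.
CIP: F = S · (grow ILS)/(grow GBP) = 4.5793 × 1.085950/1.133500 = 4.387200 ILS per GBP.
Invert for GBP per ILS: 1 / 4.387200 = 0.22794.

0.22794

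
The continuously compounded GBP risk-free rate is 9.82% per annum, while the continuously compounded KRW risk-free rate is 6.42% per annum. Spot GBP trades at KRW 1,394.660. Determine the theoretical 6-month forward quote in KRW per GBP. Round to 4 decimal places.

T = 6/12 years.
KRW accumulates by e^(0.0642×6/12) = 1.0326207622.
GBP accumulates by e^(0.0982×6/12) = 1.050325378.
Forward (KRW per GBP) = 1394.66 × 1.0326207622 / 1.050325378 = 1371.151171.

1371.1512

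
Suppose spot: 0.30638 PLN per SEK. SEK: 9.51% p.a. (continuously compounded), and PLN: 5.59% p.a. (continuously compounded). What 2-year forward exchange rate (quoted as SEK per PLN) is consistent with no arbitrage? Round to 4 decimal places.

T = 2 years.
PLN growth factor: e^(0.0559×2) = 1.1182892.
Growth of 1 SEK over T: e^(0.0951×2) = 1.2094915.
Forward (PLN per SEK) = 0.30638 × 1.1182892 / 1.2094915 = 0.2832773.
Quoted the other way: 1/0.2832773 = 3.5301 SEK per PLN.

3.5301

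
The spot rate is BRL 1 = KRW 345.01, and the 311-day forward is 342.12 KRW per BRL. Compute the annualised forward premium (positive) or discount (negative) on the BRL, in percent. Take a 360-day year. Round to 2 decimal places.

T = 311/360 years.
(F − S)/S = (342.12 − 345.01)/345.01 = -0.0083766.
Per annum: -0.0083766 / (311/360) = -0.009696 = -0.97%.

-0.97%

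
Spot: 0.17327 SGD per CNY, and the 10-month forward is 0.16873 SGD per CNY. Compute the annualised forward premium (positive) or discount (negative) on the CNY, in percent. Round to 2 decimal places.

-3.14%

T = 10/12 years.
(F − S)/S = (0.16873 − 0.17327)/0.17327 = -0.0262019.
Annualise by dividing by T: -0.0262019 / (10/12) = -0.031442 → -3.14%.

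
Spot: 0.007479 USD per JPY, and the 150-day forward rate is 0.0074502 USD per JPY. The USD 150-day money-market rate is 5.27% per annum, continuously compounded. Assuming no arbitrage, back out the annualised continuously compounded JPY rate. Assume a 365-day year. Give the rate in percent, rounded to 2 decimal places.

6.21%

T = 150/365 years.
F/S = 0.0074502/0.007479 = 0.9961492 = (growth of USD) / (growth of JPY).
USD growth factor: e^(0.0527×150/365) = 1.0218938.
So the JPY growth factor = 1.0258441.
r = ln(1.0258441)/(150/365) = 0.062088 → 6.21%.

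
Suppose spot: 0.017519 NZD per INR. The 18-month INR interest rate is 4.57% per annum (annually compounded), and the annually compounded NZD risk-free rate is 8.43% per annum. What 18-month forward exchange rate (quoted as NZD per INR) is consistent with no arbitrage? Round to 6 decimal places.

T = 18/12 years.
Growth of 1 NZD over T: (1 + 0.0843)^(18/12) = 1.1290786.
Growth of 1 INR over T: (1 + 0.0457)^(18/12) = 1.0693273.
CIP: F = S · (grow NZD)/(grow INR) = 0.017519 × 1.1290786/1.0693273 = 0.01849792 NZD per INR.

0.018498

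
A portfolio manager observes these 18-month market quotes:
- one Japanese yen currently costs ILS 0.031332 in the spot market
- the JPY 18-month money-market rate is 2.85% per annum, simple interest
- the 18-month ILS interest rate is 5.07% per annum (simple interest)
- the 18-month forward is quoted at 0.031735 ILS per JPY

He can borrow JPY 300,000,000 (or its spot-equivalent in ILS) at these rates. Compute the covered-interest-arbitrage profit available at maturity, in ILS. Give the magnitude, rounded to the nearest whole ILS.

ILS 186,938

T = 18/12 years.
Invest the JPY and cover forward: 300,000,000 × 1.042750 × 0.031735 = ILS 9,927,501.38.
Convert at spot and invest in ILS: 300,000,000 × 0.031332 × 1.076050 = ILS 10,114,439.58.
The quoted forward undervalues JPY, so borrow JPY, convert to ILS at spot, deposit the ILS at 5.07%, and buy JPY forward at 0.031735 to cover the loan.
The gap between the two covered legs is ILS 186,938.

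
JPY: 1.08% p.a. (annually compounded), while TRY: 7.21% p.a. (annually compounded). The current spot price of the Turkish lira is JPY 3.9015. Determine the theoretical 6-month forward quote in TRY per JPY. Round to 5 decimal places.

T = 6/12 years.
JPY accumulates by (1 + 0.0108)^(6/12) = 1.0053855.
TRY growth factor: (1 + 0.0721)^(6/12) = 1.0354226.
So F = 3.9015 × 1.0053855 / 1.0354226 = 3.788319 (JPY/TRY).
Quoted the other way: 1/3.788319 = 0.26397 TRY per JPY.

0.26397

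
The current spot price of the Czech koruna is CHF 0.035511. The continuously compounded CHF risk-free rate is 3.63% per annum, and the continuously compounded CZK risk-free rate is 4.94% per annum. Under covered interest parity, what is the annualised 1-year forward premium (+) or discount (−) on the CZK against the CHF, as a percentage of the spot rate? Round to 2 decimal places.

T = 1 year.
F = S · g_CHF/g_CZK = 0.035511 × 1.0369669/1.0506405 = 0.035048841.
(F − S)/S ÷ T = (0.035048841 − 0.035511)/0.035511/1 = -0.013015 → -1.30%.

-1.30%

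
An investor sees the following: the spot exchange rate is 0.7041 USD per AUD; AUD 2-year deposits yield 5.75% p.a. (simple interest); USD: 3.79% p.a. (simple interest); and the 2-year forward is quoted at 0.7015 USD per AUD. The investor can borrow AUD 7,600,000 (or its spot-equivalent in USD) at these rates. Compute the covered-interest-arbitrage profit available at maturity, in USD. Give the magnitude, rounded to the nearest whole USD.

T = 2 years.
Route A — deposit AUD, sell forward: 7,600,000 × 1.115000 × 0.7015 = USD 5,944,511.00.
Route B — convert at spot, deposit USD: 7,600,000 × 0.7041 × 1.075800 = USD 5,756,777.93.
The quoted forward overvalues AUD, so borrow USD, buy AUD at spot, deposit the AUD at 5.75%, and sell the proceeds forward at 0.7015.
Arbitrage profit = |5,944,511.00 − 5,756,777.93| = USD 187,733.

USD 187,733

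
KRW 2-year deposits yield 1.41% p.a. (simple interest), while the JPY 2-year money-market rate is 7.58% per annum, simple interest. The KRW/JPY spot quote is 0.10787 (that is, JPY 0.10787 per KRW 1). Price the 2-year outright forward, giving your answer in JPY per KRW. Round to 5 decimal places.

T = 2 years.
Growth of 1 JPY over T: 1 + 0.0758×2 = 1.151600.
Growth of 1 KRW over T: 1 + 0.0141×2 = 1.028200.
Forward (JPY per KRW) = 0.10787 × 1.151600 / 1.028200 = 0.1208161.

0.12082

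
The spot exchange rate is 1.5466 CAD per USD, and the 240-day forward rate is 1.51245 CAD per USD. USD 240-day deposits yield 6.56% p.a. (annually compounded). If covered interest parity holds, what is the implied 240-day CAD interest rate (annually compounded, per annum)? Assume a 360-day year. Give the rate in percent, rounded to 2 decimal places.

T = 240/360 years.
By CIP, F/S equals the CAD-to-USD growth ratio: 1.51245/1.5466 = 0.9779193.
The USD side grows by (1 + 0.0656)^(240/360) = 1.0432686.
So the CAD growth factor = 1.0202325.
Annualise: 1.0202325^(360/240) − 1 = 0.030502 = 3.05%.

3.05%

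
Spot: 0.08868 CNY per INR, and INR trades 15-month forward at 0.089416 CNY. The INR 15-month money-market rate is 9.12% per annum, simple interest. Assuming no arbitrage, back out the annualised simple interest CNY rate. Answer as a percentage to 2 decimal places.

T = 15/12 years.
By CIP, F/S equals the CNY-to-INR growth ratio: 0.089416/0.08868 = 1.0082995.
INR growth factor: 1 + 0.0912×15/12 = 1.114000.
So the CNY growth factor = 1.1232456.
(1.1232456 − 1)/T = 0.098596, i.e. 9.86%.

9.86%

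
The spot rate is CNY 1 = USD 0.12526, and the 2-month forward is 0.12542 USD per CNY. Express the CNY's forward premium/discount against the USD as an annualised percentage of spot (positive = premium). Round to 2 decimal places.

T = 2/12 years.
Period premium: (0.12542 − 0.12526)/0.12526 = 0.0012773.
Annualise by dividing by T: 0.0012773 / (2/12) = 0.007664 → 0.77%.

+0.77%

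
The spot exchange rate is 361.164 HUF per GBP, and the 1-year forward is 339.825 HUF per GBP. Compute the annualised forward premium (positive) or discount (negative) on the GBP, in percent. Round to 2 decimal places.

-5.91%

T = 1 year.
Period premium: (339.825 − 361.164)/361.164 = -0.0590840.
Per annum: -0.0590840 / 1 = -0.059084 = -5.91%.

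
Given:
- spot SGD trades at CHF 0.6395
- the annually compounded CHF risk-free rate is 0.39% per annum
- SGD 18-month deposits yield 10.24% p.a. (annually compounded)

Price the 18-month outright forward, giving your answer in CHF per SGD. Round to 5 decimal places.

0.55573

T = 18/12 years.
Growth of 1 CHF over T: (1 + 0.0039)^(18/12) = 1.0058557.
SGD growth factor: (1 + 0.1024)^(18/12) = 1.1574675.
CIP: F = S · (grow CHF)/(grow SGD) = 0.6395 × 1.0058557/1.1574675 = 0.5557346 CHF per SGD.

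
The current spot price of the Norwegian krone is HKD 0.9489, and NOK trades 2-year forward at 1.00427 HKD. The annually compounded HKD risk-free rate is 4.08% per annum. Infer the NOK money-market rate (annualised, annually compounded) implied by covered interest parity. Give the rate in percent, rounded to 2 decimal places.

1.17%

T = 2 years.
CIP gives F = S · g_HKD/g_NOK, so g_HKD/g_NOK = 1.00427/0.9489 = 1.0583518.
HKD growth factor: (1 + 0.0408)^2 = 1.0832646.
Hence g_NOK = 1.0235392.
Annualise: 1.0235392^(1/2) − 1 = 0.011701 = 1.17%.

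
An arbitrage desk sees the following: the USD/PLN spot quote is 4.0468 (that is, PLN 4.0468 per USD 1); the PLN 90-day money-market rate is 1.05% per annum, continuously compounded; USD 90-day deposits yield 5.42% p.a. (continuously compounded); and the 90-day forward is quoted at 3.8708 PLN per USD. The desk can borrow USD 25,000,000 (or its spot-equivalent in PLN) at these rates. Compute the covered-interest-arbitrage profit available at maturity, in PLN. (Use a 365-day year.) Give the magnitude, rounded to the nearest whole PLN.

PLN 3,360,321

T = 90/365 years.
Route A — deposit USD, sell forward: 25,000,000 × 1.0134540861 × 3.8708 = PLN 98,071,951.91.
Route B — convert at spot, deposit PLN: 25,000,000 × 4.0468 × 1.00259239556 = PLN 101,432,272.66.
The quoted forward undervalues USD, so borrow USD, convert to PLN at spot, deposit the PLN at 1.05%, and buy USD forward at 3.8708 to cover the loan.
Profit = 101,432,272.66 − 98,071,951.91 = PLN 3,360,321.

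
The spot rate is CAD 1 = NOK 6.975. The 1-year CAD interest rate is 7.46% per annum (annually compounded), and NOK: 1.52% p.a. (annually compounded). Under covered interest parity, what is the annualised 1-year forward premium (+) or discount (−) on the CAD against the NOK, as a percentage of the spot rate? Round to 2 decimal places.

T = 1 year.
F = S · g_NOK/g_CAD = 6.975 × 1.015200/1.074600 = 6.589447.
Annualised premium = (F − S)/S × (1/T) = (6.589447 − 6.975)/6.975 ÷ 1 = -5.53%.

-5.53%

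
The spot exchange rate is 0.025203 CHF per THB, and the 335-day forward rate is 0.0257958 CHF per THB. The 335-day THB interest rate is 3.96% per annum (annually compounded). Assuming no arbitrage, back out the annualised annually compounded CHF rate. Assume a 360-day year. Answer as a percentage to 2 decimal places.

6.59%

T = 335/360 years.
F/S = 0.0257958/0.025203 = 1.0235210 = (growth of CHF) / (growth of THB).
The THB side grows by (1 + 0.0396)^(335/360) = 1.036800.
That pins the CHF growth at 1.0611866.
r = 1.0611866^(360/335) − 1 = 0.065900 → 6.59%.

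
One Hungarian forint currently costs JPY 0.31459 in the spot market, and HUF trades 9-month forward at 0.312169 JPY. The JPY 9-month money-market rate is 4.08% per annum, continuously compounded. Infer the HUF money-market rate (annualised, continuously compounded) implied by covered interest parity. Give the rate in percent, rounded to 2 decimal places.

5.11%

T = 9/12 years.
F/S = 0.312169/0.31459 = 0.9923043 = (growth of JPY) / (growth of HUF).
The JPY side grows by e^(0.0408×9/12) = 1.031073.
That pins the HUF growth at 1.0390694.
Take logs: ln 1.0390694 / (9/12) = 0.051101, so 5.11%.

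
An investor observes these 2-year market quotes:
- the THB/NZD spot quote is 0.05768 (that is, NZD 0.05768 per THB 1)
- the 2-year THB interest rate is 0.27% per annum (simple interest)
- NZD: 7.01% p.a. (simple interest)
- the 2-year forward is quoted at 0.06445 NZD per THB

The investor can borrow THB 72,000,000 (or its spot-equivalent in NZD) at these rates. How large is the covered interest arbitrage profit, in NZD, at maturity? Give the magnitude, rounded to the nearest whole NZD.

T = 2 years.
Invest the THB and cover forward: 72,000,000 × 1.005400 × 0.06445 = NZD 4,665,458.16.
Convert at spot and invest in NZD: 72,000,000 × 0.05768 × 1.140200 = NZD 4,735,204.99.
The quoted forward undervalues THB, so borrow THB, convert to NZD at spot, deposit the NZD at 7.01%, and buy THB forward at 0.06445 to cover the loan.
Profit = 4,735,204.99 − 4,665,458.16 = NZD 69,747.

NZD 69,747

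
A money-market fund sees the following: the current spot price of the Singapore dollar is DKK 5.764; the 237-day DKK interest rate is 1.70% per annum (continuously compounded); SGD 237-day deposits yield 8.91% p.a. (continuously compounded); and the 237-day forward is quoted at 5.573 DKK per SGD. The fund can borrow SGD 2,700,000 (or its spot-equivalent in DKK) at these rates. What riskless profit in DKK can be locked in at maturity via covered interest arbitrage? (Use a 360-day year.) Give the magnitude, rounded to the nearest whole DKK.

T = 237/360 years.
Keep in SGD, deliver into the forward: 2,700,000·1.0604119874·5.573 = DKK 15,956,125.22.
Swap to DKK now, deposit: 2,700,000·5.764·1.0112545277 = DKK 15,737,951.96.
The quoted forward overvalues SGD, so borrow DKK, buy SGD at spot, deposit the SGD at 8.91%, and sell the proceeds forward at 5.573.
The gap between the two covered legs is DKK 218,173.

DKK 218,173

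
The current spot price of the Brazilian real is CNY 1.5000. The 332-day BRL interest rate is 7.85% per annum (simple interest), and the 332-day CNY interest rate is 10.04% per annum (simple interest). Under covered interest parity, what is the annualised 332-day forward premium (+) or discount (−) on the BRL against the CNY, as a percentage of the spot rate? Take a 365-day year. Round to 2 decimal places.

T = 332/365 years.
No-arbitrage forward: 1.5 × 1.0913227 / 1.0714027 = 1.5278887 CNY/BRL.
(F − S)/S ÷ T = (1.5278887 − 1.5)/1.5/(332/365) = 0.020441 → 2.04%.

+2.04%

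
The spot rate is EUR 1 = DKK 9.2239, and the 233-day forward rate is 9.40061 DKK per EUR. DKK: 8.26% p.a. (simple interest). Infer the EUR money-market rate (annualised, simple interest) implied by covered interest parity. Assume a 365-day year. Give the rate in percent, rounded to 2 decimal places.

T = 233/365 years.
F/S = 9.40061/9.2239 = 1.0191578 = (growth of DKK) / (growth of EUR).
DKK growth factor: 1 + 0.0826×233/365 = 1.0527282.
Hence g_EUR = 1.0329394.
r = (1.0329394 − 1)/(233/365) = 0.051600 → 5.16%.

5.16%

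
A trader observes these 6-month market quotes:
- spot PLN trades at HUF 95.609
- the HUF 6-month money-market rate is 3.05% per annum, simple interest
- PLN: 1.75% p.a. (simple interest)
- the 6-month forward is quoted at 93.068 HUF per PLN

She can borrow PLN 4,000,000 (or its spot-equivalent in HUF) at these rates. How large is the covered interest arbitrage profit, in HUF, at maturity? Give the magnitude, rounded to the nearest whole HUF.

T = 6/12 years.
Keep in PLN, deliver into the forward: 4,000,000·1.008750·93.068 = HUF 375,529,380.00.
Swap to HUF now, deposit: 4,000,000·95.609·1.015250 = HUF 388,268,149.00.
The quoted forward undervalues PLN, so borrow PLN, convert to HUF at spot, deposit the HUF at 3.05%, and buy PLN forward at 93.068 to cover the loan.
Arbitrage profit = |375,529,380.00 − 388,268,149.00| = HUF 12,738,769.

HUF 12,738,769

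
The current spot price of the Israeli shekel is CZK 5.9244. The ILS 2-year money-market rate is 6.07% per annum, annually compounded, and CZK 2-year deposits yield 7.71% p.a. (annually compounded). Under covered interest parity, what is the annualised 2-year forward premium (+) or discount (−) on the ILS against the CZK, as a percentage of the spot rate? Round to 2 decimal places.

T = 2 years.
CIP forward (CZK per ILS) = 5.9244 × 1.1601444/1.1250845 = 6.1090162.
(F − S)/S ÷ T = (6.1090162 − 5.9244)/5.9244/2 = 0.015581 → 1.56%.

+1.56%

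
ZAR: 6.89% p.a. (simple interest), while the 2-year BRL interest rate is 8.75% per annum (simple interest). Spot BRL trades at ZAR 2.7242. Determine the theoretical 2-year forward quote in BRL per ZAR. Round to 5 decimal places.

T = 2 years.
ZAR growth factor: 1 + 0.0689×2 = 1.137800.
BRL accumulates by 1 + 0.0875×2 = 1.175000.
So F = 2.7242 × 1.137800 / 1.175000 = 2.637953 (ZAR/BRL).
Quoted the other way: 1/2.637953 = 0.37908 BRL per ZAR.

0.37908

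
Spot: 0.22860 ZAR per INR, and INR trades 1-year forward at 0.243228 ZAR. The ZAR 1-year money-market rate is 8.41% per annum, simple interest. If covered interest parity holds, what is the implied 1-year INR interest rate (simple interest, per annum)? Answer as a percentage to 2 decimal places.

T = 1 year.
F/S = 0.243228/0.2286 = 1.0639895 = (growth of ZAR) / (growth of INR).
The ZAR side grows by 1 + 0.0841×1 = 1.084100.
Hence g_INR = 1.018901.
r = (1.018901 − 1)/1 = 0.018901 → 1.89%.

1.89%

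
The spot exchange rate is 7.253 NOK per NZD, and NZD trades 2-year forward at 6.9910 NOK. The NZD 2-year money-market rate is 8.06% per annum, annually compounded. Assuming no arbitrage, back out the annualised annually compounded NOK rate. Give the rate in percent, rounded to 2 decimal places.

6.09%

T = 2 years.
F/S = 6.991/7.253 = 0.9638770 = (growth of NOK) / (growth of NZD).
NZD growth factor: (1 + 0.0806)^2 = 1.1676964.
So the NOK growth factor = 1.1255157.
r = 1.1255157^(1/2) − 1 = 0.060903 → 6.09%.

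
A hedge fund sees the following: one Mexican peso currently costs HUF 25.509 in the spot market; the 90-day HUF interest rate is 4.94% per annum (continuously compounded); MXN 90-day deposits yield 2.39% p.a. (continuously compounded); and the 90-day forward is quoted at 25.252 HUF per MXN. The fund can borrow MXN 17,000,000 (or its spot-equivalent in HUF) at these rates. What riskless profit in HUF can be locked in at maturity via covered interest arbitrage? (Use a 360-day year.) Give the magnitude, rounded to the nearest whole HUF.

T = 90/360 years.
Invest the MXN and cover forward: 17,000,000 × 1.00599288592 × 25.252 = HUF 431,856,650.04.
Convert at spot and invest in HUF: 17,000,000 × 25.509 × 1.01242657616 = HUF 439,041,822.03.
The quoted forward undervalues MXN, so borrow MXN, convert to HUF at spot, deposit the HUF at 4.94%, and buy MXN forward at 25.252 to cover the loan.
Profit = 439,041,822.03 − 431,856,650.04 = HUF 7,185,172.

HUF 7,185,172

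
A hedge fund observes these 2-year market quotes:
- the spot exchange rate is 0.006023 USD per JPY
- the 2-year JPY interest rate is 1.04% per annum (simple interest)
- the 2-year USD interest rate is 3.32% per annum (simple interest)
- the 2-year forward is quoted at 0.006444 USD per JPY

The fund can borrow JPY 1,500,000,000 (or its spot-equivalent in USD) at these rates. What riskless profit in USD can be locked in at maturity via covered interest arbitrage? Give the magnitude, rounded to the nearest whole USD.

USD 232,662

T = 2 years.
Route A — deposit JPY, sell forward: 1,500,000,000 × 1.020800 × 0.006444 = USD 9,867,052.80.
Route B — convert at spot, deposit USD: 1,500,000,000 × 0.006023 × 1.066400 = USD 9,634,390.80.
The quoted forward overvalues JPY, so borrow USD, buy JPY at spot, deposit the JPY at 1.04%, and sell the proceeds forward at 0.006444.
The gap between the two covered legs is USD 232,662.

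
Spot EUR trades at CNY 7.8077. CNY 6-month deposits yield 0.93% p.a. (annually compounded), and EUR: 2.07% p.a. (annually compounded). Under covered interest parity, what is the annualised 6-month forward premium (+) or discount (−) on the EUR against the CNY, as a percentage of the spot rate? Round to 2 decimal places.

T = 6/12 years.
F = S · g_CNY/g_EUR = 7.8077 × 1.0046392/1.010297 = 7.7639758.
Annualised premium = (F − S)/S × (1/T) = (7.7639758 − 7.8077)/7.8077 ÷ (6/12) = -1.12%.

-1.12%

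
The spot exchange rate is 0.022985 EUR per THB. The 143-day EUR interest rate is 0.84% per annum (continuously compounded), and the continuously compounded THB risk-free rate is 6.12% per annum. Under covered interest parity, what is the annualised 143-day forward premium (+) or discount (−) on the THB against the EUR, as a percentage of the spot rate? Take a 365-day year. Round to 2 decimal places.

-5.23%

T = 143/365 years.
CIP forward (EUR per THB) = 0.022985 × 1.0032964/1.0242667 = 0.022514417.
(F − S)/S ÷ T = (0.022514417 − 0.022985)/0.022985/(143/365) = -0.052257 → -5.23%.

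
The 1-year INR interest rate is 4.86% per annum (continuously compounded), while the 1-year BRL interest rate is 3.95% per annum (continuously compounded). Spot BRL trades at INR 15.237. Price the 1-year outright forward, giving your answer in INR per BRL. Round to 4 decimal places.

T = 1 year.
Growth of 1 INR over T: e^(0.0486×1) = 1.04980035.
BRL growth factor: e^(0.0395×1) = 1.0402905.
CIP: F = S · (grow INR)/(grow BRL) = 15.237 × 1.04980035/1.0402905 = 15.376290 INR per BRL.

15.3763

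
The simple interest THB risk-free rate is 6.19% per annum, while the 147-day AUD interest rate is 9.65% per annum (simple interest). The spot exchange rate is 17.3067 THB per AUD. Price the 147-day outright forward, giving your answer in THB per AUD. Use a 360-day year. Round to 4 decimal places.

17.0715

T = 147/360 years.
THB accumulates by 1 + 0.0619×147/360 = 1.02527583.
Growth of 1 AUD over T: 1 + 0.0965×147/360 = 1.03940417.
Forward (THB per AUD) = 17.3067 × 1.02527583 / 1.03940417 = 17.071455.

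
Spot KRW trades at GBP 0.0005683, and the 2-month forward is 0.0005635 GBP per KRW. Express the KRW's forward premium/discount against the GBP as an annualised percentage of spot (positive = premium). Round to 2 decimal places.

-5.07%

T = 2/12 years.
(F − S)/S = (0.0005635 − 0.0005683)/0.0005683 = -0.0084462.
×(1/T) gives -5.07% p.a.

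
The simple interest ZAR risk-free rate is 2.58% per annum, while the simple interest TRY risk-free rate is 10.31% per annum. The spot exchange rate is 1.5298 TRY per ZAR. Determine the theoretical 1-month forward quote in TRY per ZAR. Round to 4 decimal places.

1.5396

T = 1/12 years.
TRY growth factor: 1 + 0.1031×1/12 = 1.0085917.
Growth of 1 ZAR over T: 1 + 0.0258×1/12 = 1.002150.
So F = 1.5298 × 1.0085917 / 1.002150 = 1.539633 (TRY/ZAR).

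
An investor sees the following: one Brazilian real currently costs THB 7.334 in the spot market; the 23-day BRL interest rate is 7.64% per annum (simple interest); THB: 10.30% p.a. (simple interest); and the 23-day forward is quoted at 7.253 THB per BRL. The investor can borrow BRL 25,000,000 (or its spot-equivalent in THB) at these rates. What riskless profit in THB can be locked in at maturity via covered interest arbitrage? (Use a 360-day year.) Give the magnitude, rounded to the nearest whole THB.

T = 23/360 years.
Keep in BRL, deliver into the forward: 25,000,000·1.00488111111·7.253 = THB 182,210,067.47.
Swap to THB now, deposit: 25,000,000·7.334·1.00658055556 = THB 184,556,544.86.
The quoted forward undervalues BRL, so borrow BRL, convert to THB at spot, deposit the THB at 10.30%, and buy BRL forward at 7.253 to cover the loan.
Profit = 184,556,544.86 − 182,210,067.47 = THB 2,346,477.

THB 2,346,477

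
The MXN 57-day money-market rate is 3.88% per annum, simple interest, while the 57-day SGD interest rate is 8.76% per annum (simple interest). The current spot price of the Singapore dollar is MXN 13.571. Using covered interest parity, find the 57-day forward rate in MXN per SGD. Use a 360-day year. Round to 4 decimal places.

T = 57/360 years.
MXN growth factor: 1 + 0.0388×57/360 = 1.00614333.
SGD growth factor: 1 + 0.0876×57/360 = 1.013870.
Forward (MXN per SGD) = 13.571 × 1.00614333 / 1.013870 = 13.467576.

13.4676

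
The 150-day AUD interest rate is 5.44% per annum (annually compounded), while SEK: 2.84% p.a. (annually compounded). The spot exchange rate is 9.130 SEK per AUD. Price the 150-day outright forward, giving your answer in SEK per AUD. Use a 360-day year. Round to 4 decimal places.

T = 150/360 years.
Growth of 1 SEK over T: (1 + 0.0284)^(150/360) = 1.0117368.
AUD accumulates by (1 + 0.0544)^(150/360) = 1.022317.
CIP: F = S · (grow SEK)/(grow AUD) = 9.13 × 1.0117368/1.022317 = 9.035511 SEK per AUD.

9.0355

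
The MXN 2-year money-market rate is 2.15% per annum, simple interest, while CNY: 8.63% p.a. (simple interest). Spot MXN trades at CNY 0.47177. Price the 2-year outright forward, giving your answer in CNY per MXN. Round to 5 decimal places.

T = 2 years.
CNY accumulates by 1 + 0.0863×2 = 1.172600.
Growth of 1 MXN over T: 1 + 0.0215×2 = 1.043000.
CIP: F = S · (grow CNY)/(grow MXN) = 0.47177 × 1.172600/1.043000 = 0.5303907 CNY per MXN.

0.53039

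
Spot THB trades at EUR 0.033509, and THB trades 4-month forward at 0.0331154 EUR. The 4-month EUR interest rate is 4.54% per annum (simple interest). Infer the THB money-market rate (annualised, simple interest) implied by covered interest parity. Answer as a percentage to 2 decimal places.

8.16%

T = 4/12 years.
F/S = 0.0331154/0.033509 = 0.9882539 = (growth of EUR) / (growth of THB).
EUR growth factor: 1 + 0.0454×4/12 = 1.0151333.
So the THB growth factor = 1.0271989.
r = (1.0271989 − 1)/(4/12) = 0.081597 → 8.16%.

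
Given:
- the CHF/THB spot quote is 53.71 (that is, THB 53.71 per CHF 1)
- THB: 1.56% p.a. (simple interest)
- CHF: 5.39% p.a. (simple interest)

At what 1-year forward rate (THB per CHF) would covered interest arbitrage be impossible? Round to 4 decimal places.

51.7581

T = 1 year.
THB growth factor: 1 + 0.0156×1 = 1.015600.
CHF accumulates by 1 + 0.0539×1 = 1.053900.
Forward (THB per CHF) = 53.71 × 1.015600 / 1.053900 = 51.758114.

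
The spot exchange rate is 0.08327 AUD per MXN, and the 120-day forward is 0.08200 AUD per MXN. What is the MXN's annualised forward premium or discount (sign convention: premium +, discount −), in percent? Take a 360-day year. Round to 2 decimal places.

-4.58%

T = 120/360 years.
(F − S)/S = (0.08200 − 0.08327)/0.08327 = -0.0152516.
Per annum: -0.0152516 / (120/360) = -0.045755 = -4.58%.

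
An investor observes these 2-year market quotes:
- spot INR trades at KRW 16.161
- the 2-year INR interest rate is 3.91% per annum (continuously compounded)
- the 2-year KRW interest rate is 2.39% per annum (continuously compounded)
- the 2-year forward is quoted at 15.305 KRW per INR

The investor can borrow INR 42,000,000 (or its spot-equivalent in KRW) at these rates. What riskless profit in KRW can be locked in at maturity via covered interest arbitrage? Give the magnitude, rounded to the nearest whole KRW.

KRW 16,899,298

T = 2 years.
Route A — deposit INR, sell forward: 42,000,000 × 1.08133890483 × 15.305 = KRW 695,095,461.41.
Route B — convert at spot, deposit KRW: 42,000,000 × 16.161 × 1.04896084218 = KRW 711,994,759.16.
The quoted forward undervalues INR, so borrow INR, convert to KRW at spot, deposit the KRW at 2.39%, and buy INR forward at 15.305 to cover the loan.
The gap between the two covered legs is KRW 16,899,298.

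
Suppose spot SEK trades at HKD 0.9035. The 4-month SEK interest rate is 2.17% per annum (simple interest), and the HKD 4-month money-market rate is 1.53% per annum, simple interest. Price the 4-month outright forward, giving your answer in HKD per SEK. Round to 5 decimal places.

0.90159

T = 4/12 years.
HKD growth factor: 1 + 0.0153×4/12 = 1.005100.
SEK accumulates by 1 + 0.0217×4/12 = 1.0072333.
Forward (HKD per SEK) = 0.9035 × 1.005100 / 1.0072333 = 0.9015864.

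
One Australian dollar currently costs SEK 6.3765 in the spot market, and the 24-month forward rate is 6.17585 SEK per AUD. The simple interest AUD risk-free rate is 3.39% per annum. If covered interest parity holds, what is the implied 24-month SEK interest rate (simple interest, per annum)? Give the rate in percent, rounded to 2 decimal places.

1.71%

T = 2 years.
CIP gives F = S · g_SEK/g_AUD, so g_SEK/g_AUD = 6.17585/6.3765 = 0.9685329.
The AUD side grows by 1 + 0.0339×2 = 1.067800.
So the SEK growth factor = 1.0341994.
(1.0341994 − 1)/T = 0.017100, i.e. 1.71%.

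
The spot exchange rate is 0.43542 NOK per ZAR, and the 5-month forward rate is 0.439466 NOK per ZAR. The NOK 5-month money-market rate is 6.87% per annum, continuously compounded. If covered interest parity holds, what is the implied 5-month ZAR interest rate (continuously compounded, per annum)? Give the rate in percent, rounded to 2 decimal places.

4.65%

T = 5/12 years.
CIP gives F = S · g_NOK/g_ZAR, so g_NOK/g_ZAR = 0.439466/0.43542 = 1.0092922.
The NOK side grows by e^(0.0687×5/12) = 1.0290386.
That pins the ZAR growth at 1.0195646.
r = ln(1.0195646)/(5/12) = 0.046502 → 4.65%.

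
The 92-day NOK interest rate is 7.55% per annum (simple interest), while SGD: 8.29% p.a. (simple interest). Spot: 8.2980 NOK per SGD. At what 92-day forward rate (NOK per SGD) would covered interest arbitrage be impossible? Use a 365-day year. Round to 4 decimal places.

T = 92/365 years.
Growth of 1 NOK over T: 1 + 0.0755×92/365 = 1.0190301.
Growth of 1 SGD over T: 1 + 0.0829×92/365 = 1.0208953.
CIP: F = S · (grow NOK)/(grow SGD) = 8.298 × 1.0190301/1.0208953 = 8.282839 NOK per SGD.

8.2828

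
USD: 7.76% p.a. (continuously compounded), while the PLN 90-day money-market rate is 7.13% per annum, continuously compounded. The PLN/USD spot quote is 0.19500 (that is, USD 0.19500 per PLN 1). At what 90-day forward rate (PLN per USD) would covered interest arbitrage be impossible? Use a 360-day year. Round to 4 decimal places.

5.1201

T = 90/360 years.
USD accumulates by e^(0.0776×90/360) = 1.0195894.
PLN accumulates by e^(0.0713×90/360) = 1.0179848.
So F = 0.195 × 1.0195894 / 1.0179848 = 0.1953074 (USD/PLN).
Invert for PLN per USD: 1 / 0.1953074 = 5.1201.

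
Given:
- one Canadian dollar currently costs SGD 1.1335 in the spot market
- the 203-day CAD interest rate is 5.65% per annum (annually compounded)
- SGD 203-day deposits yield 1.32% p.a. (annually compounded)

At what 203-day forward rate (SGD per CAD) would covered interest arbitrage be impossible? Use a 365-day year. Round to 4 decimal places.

1.1074

T = 203/365 years.
SGD growth factor: (1 + 0.0132)^(203/365) = 1.007320.
Growth of 1 CAD over T: (1 + 0.0565)^(203/365) = 1.0310396.
Forward (SGD per CAD) = 1.1335 × 1.007320 / 1.0310396 = 1.107423.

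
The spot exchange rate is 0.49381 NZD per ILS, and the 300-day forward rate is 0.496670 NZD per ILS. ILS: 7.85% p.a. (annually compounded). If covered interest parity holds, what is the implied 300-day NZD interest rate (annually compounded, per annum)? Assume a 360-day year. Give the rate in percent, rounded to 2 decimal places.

T = 300/360 years.
F/S = 0.49667/0.49381 = 1.0057917 = (growth of NZD) / (growth of ILS).
ILS growth factor: (1 + 0.0785)^(300/360) = 1.0650013.
So the NZD growth factor = 1.0711695.
r = 1.0711695^(360/300) − 1 = 0.086000 → 8.60%.

8.60%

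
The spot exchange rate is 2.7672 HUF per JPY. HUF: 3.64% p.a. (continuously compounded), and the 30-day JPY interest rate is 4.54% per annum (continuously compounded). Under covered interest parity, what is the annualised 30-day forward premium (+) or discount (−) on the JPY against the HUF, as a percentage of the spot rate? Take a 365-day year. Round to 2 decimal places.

T = 30/365 years.
No-arbitrage forward: 2.7672 × 1.0029963 / 1.0037385 = 2.7651538 HUF/JPY.
Annualised premium = (F − S)/S × (1/T) = (2.7651538 − 2.7672)/2.7672 ÷ (30/365) = -0.90%.

-0.90%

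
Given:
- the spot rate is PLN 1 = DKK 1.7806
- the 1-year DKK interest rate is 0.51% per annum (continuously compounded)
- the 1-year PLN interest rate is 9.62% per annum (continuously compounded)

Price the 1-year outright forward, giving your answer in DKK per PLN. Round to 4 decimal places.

1.6256

T = 1 year.
Growth of 1 DKK over T: e^(0.0051×1) = 1.005113.
Growth of 1 PLN over T: e^(0.0962×1) = 1.1009792.
Forward (DKK per PLN) = 1.7806 × 1.005113 / 1.1009792 = 1.625557.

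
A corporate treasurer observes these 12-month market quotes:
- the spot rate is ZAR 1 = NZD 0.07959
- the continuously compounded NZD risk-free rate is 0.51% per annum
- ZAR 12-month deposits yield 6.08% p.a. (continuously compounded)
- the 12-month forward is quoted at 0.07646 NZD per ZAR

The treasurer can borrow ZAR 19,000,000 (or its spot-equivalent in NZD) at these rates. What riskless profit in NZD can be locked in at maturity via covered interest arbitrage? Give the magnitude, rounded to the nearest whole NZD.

T = 1 year.
Keep in ZAR, deliver into the forward: 19,000,000·1.062686356·0.07646 = NZD 1,543,806.98.
Swap to NZD now, deposit: 19,000,000·0.07959·1.005113027 = NZD 1,519,941.97.
The quoted forward overvalues ZAR, so borrow NZD, buy ZAR at spot, deposit the ZAR at 6.08%, and sell the proceeds forward at 0.07646.
Arbitrage profit = |1,543,806.98 − 1,519,941.97| = NZD 23,865.

NZD 23,865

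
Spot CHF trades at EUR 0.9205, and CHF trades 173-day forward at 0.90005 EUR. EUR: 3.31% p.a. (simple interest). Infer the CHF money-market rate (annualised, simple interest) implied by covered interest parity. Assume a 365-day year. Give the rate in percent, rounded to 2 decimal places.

8.18%

T = 173/365 years.
By CIP, F/S equals the EUR-to-CHF growth ratio: 0.90005/0.9205 = 0.9777838.
EUR growth factor: 1 + 0.0331×173/365 = 1.0156885.
That pins the CHF growth at 1.0387659.
(1.0387659 − 1)/T = 0.081789, i.e. 8.18%.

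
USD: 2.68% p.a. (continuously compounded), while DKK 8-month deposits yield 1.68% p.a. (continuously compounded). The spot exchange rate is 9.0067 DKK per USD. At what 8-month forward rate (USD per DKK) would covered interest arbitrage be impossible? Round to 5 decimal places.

T = 8/12 years.
DKK accumulates by e^(0.0168×8/12) = 1.011263.
USD growth factor: e^(0.0268×8/12) = 1.0180272.
Forward (DKK per USD) = 9.0067 × 1.011263 / 1.0180272 = 8.946856.
Quoted the other way: 1/8.946856 = 0.11177 USD per DKK.

0.11177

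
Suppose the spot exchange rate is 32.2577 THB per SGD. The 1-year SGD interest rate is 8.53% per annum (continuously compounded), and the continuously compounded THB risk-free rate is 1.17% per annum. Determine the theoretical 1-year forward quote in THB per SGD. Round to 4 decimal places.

T = 1 year.
THB growth factor: e^(0.0117×1) = 1.01176871.
SGD growth factor: e^(0.0853×1) = 1.08904373.
Forward (THB per SGD) = 32.2577 × 1.01176871 / 1.08904373 = 29.968798.

29.9688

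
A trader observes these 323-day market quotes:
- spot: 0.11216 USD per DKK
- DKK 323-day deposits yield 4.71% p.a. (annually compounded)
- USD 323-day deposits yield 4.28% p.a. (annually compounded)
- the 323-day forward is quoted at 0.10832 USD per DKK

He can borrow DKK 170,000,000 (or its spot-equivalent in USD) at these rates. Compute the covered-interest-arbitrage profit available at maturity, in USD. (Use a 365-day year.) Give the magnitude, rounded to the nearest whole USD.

USD 607,748

T = 323/365 years.
Keep in DKK, deliver into the forward: 170,000,000·1.0415692556·0.10832 = USD 19,179,872.90.
Swap to USD now, deposit: 170,000,000·0.11216·1.0377832534 = USD 19,787,620.85.
The quoted forward undervalues DKK, so borrow DKK, convert to USD at spot, deposit the USD at 4.28%, and buy DKK forward at 0.10832 to cover the loan.
The gap between the two covered legs is USD 607,748.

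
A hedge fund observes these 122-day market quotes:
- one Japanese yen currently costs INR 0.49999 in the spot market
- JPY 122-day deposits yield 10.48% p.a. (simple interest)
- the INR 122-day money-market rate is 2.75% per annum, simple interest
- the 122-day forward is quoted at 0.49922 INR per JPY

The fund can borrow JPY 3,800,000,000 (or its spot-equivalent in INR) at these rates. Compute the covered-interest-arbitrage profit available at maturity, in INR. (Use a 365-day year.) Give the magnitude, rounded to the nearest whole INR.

T = 122/365 years.
Route A — deposit JPY, sell forward: 3,800,000,000 × 1.035029041096 × 0.49922 = INR 1,963,487,352.00.
Route B — convert at spot, deposit INR: 3,800,000,000 × 0.49999 × 1.009191780822 = INR 1,917,426,034.27.
The quoted forward overvalues JPY, so borrow INR, buy JPY at spot, deposit the JPY at 10.48%, and sell the proceeds forward at 0.49922.
Arbitrage profit = |1,963,487,352.00 − 1,917,426,034.27| = INR 46,061,318.

INR 46,061,318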